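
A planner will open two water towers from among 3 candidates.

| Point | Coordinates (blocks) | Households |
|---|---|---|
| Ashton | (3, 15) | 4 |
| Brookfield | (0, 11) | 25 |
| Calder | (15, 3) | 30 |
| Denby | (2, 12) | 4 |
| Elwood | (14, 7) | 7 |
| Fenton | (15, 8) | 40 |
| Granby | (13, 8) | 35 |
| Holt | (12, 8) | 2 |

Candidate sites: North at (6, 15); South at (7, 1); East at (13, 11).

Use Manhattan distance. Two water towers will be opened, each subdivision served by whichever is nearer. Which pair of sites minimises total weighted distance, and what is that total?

{North, East}, total 938

Evaluate every pair (each demand assigned to the nearer of the two):
  {North, East}: total = 938
  {South, East}: total = 1077
  {North, South}: total = 1760
Best pair: {North, East} with total 938.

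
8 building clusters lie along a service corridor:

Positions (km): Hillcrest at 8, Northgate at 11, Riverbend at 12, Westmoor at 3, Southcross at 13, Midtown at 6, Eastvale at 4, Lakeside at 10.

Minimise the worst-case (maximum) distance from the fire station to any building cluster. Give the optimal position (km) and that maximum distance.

The 1-center on a line is the midpoint of the two extreme points: leftmost at 3, rightmost at 13.
Optimal location = (3 + 13)/2 = 8; maximum distance = (13 − 3)/2 = 5.

location 8, max distance 5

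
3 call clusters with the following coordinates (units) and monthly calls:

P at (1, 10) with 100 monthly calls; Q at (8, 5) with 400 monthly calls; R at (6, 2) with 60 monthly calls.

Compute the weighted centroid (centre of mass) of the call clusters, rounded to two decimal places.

The minimiser of Σwᵢ‖p−pᵢ‖² is the weighted centroid p* = (Σwᵢpᵢ)/(Σwᵢ).
Σwᵢ = 560.
Σwᵢxᵢ = 100·1 + 400·8 + 60·6 = 3660.
Σwᵢyᵢ = 100·10 + 400·5 + 60·2 = 3120.
x* = 3660/560 = 6.54, y* = 3120/560 = 5.57.

(6.54, 5.57)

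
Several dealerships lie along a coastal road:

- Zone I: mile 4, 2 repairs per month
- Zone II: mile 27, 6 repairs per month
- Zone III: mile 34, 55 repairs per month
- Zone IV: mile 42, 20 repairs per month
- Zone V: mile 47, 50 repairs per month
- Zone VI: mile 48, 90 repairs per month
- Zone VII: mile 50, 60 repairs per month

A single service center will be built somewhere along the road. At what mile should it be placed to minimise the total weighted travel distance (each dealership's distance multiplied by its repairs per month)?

For a sum of weighted absolute distances on a line, the optimum is the weighted median (not the mean). Total weight W = 283; half-weight = 141.5.
Sort by position and accumulate weight:
  mile 4 (Zone I, w=2) → cum 2
  mile 27 (Zone II, w=6) → cum 8
  mile 34 (Zone III, w=55) → cum 63
  mile 42 (Zone IV, w=20) → cum 83
  mile 47 (Zone V, w=50) → cum 133
  mile 48 (Zone VI, w=90) → cum 223  ≥ 141.5 → median here
  mile 50 (Zone VII, w=60) → cum 283
Optimal location: mile 48.

x = 48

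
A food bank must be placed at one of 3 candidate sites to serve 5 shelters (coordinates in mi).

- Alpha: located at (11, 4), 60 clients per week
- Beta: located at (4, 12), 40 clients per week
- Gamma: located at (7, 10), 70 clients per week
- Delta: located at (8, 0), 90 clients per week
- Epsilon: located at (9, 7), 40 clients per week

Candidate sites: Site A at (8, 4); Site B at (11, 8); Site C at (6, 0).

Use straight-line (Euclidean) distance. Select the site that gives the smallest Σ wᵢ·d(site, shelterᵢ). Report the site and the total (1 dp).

Site A, total 1450.1 mi

Total weighted distance at each candidate:
  Site A (8, 4): total = 1450.1
  Site B (11, 8): total = 1733.9
  Site C (6, 0): total = 2058.9
Minimum is at Site A with total 1450.1 mi.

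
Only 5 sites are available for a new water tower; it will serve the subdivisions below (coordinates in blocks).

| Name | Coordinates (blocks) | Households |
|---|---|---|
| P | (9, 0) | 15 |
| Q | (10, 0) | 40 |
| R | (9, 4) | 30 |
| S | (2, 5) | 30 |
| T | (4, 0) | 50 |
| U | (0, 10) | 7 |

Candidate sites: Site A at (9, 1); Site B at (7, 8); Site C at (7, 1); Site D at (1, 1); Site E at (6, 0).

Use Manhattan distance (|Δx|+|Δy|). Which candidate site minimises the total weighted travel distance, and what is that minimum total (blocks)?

Site E, total 897 blocks

Total weighted distance at each candidate:
  Site A (9, 1): total = 941
  Site B (7, 8): total = 1623
  Site C (7, 1): total = 937
  Site D (1, 1): total = 1285
  Site E (6, 0): total = 897
Minimum is at Site E with total 897 blocks.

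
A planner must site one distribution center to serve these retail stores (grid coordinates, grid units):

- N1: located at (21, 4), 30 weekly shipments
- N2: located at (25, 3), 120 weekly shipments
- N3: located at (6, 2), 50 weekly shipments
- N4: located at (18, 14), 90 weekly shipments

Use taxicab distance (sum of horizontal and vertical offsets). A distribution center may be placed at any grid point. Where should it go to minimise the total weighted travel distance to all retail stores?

Manhattan distance separates: Σwᵢ(|x−xᵢ|+|y−yᵢ|) = Σwᵢ|x−xᵢ| + Σwᵢ|y−yᵢ|, so x and y are optimised independently as 1-D weighted medians.
Total weight W = 290; half = 145.
x-coordinate, sorted with cumulative weight:
  x=6 (N3, w=50) cum 50
  x=18 (N4, w=90) cum 140
  x=21 (N1, w=30) cum 170  ← median
  x=25 (N2, w=120) cum 290
⇒ x* = 21
y-coordinate, sorted with cumulative weight:
  y=2 (N3, w=50) cum 50
  y=3 (N2, w=120) cum 170  ← median
  y=4 (N1, w=30) cum 200
  y=14 (N4, w=90) cum 290
⇒ y* = 3

(21, 3)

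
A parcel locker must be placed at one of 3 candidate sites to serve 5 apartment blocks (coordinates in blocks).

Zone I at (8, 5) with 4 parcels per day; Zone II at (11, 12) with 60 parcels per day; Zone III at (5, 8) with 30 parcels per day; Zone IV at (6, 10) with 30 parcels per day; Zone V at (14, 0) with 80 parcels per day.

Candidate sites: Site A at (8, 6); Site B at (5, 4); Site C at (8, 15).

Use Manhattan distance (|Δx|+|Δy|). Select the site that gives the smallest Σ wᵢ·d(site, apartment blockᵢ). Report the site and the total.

Total weighted distance at each candidate:
  Site A (8, 6): total = 1834
  Site B (5, 4): total = 2226
  Site C (8, 15): total = 2590
Minimum is at Site A with total 1834 blocks.

Site A, total 1834 blocks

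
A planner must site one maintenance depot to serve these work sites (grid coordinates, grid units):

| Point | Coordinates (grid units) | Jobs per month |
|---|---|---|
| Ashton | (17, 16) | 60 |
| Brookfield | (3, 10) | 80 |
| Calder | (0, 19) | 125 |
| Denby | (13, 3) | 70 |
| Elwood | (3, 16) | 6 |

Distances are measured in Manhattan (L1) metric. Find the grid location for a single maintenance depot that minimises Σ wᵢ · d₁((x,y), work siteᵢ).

Manhattan distance separates: Σwᵢ(|x−xᵢ|+|y−yᵢ|) = Σwᵢ|x−xᵢ| + Σwᵢ|y−yᵢ|, so x and y are optimised independently as 1-D weighted medians.
Total weight W = 341; half = 170.5.
x-coordinate, sorted with cumulative weight:
  x=0 (Calder, w=125) cum 125
  x=3 (Brookfield, w=80) cum 205  ← median
  x=3 (Elwood, w=6) cum 211
  x=13 (Denby, w=70) cum 281
  x=17 (Ashton, w=60) cum 341
⇒ x* = 3
y-coordinate, sorted with cumulative weight:
  y=3 (Denby, w=70) cum 70
  y=10 (Brookfield, w=80) cum 150
  y=16 (Ashton, w=60) cum 210  ← median
  y=16 (Elwood, w=6) cum 216
  y=19 (Calder, w=125) cum 341
⇒ y* = 16

(3, 16)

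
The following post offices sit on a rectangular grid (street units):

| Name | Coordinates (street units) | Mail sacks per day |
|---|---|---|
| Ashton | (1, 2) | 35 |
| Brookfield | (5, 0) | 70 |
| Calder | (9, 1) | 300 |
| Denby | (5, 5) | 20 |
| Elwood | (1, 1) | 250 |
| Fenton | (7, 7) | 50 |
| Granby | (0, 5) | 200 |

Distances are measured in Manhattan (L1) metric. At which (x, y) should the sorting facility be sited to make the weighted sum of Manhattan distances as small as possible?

Manhattan distance separates: Σwᵢ(|x−xᵢ|+|y−yᵢ|) = Σwᵢ|x−xᵢ| + Σwᵢ|y−yᵢ|, so x and y are optimised independently as 1-D weighted medians.
Total weight W = 925; half = 462.5.
x-coordinate, sorted with cumulative weight:
  x=0 (Granby, w=200) cum 200
  x=1 (Ashton, w=35) cum 235
  x=1 (Elwood, w=250) cum 485  ← median
  x=5 (Brookfield, w=70) cum 555
  x=5 (Denby, w=20) cum 575
  x=7 (Fenton, w=50) cum 625
  x=9 (Calder, w=300) cum 925
⇒ x* = 1
y-coordinate, sorted with cumulative weight:
  y=0 (Brookfield, w=70) cum 70
  y=1 (Calder, w=300) cum 370
  y=1 (Elwood, w=250) cum 620  ← median
  y=2 (Ashton, w=35) cum 655
  y=5 (Denby, w=20) cum 675
  y=5 (Granby, w=200) cum 875
  y=7 (Fenton, w=50) cum 925
⇒ y* = 1

(1, 1)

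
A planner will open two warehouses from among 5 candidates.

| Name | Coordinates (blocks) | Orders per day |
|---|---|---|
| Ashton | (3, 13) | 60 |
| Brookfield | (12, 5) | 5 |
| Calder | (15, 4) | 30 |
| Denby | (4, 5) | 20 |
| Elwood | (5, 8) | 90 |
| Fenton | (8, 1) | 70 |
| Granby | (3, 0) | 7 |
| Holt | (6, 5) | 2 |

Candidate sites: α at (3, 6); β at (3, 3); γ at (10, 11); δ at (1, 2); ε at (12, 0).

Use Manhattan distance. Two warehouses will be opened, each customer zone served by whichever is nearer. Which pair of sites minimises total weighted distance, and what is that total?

{α, ε}, total 1455

Evaluate every pair (each demand assigned to the nearer of the two):
  {α, ε}: total = 1455
  {α, β}: total = 1779
  {α, δ}: total = 1886
  {β, ε}: total = 1906
  {α, γ}: total = 1970
  {β, γ}: total = 2151
  {γ, ε}: total = 2168
  {β, δ}: total = 2256
  {γ, δ}: total = 2384
  {δ, ε}: total = 2429
Best pair: {α, ε} with total 1455.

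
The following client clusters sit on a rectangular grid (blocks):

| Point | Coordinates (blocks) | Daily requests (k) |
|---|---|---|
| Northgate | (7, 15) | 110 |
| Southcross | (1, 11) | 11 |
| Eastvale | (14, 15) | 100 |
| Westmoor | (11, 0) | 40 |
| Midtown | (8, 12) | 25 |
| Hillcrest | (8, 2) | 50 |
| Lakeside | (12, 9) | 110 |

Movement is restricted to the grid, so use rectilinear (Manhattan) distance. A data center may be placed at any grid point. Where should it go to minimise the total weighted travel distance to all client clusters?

(11, 12)

Manhattan distance separates: Σwᵢ(|x−xᵢ|+|y−yᵢ|) = Σwᵢ|x−xᵢ| + Σwᵢ|y−yᵢ|, so x and y are optimised independently as 1-D weighted medians.
Total weight W = 446; half = 223.
x-coordinate, sorted with cumulative weight:
  x=1 (Southcross, w=11) cum 11
  x=7 (Northgate, w=110) cum 121
  x=8 (Midtown, w=25) cum 146
  x=8 (Hillcrest, w=50) cum 196
  x=11 (Westmoor, w=40) cum 236  ← median
  x=12 (Lakeside, w=110) cum 346
  x=14 (Eastvale, w=100) cum 446
⇒ x* = 11
y-coordinate, sorted with cumulative weight:
  y=0 (Westmoor, w=40) cum 40
  y=2 (Hillcrest, w=50) cum 90
  y=9 (Lakeside, w=110) cum 200
  y=11 (Southcross, w=11) cum 211
  y=12 (Midtown, w=25) cum 236  ← median
  y=15 (Northgate, w=110) cum 346
  y=15 (Eastvale, w=100) cum 446
⇒ y* = 12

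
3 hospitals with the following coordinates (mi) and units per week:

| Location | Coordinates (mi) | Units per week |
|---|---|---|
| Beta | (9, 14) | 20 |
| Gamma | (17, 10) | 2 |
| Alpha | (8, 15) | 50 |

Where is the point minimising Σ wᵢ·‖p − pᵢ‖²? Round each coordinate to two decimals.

(8.53, 14.58)

The minimiser of Σwᵢ‖p−pᵢ‖² is the weighted centroid p* = (Σwᵢpᵢ)/(Σwᵢ).
Σwᵢ = 72.
Σwᵢxᵢ = 20·9 + 2·17 + 50·8 = 614.
Σwᵢyᵢ = 20·14 + 2·10 + 50·15 = 1050.
x* = 614/72 = 8.53, y* = 1050/72 = 14.58.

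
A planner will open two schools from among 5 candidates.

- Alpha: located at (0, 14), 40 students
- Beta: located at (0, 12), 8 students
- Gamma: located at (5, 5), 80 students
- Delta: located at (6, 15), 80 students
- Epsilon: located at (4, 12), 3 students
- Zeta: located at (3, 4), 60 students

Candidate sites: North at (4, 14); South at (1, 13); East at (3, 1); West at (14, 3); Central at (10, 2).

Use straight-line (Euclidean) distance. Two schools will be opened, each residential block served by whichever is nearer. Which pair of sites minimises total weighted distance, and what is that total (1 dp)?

{North, East}, total 918.4

Evaluate every pair (each demand assigned to the nearer of the two):
  {North, East}: total = 918.4
  {South, East}: total = 1046.0
  {North, Central}: total = 1283.9
  {South, Central}: total = 1411.5
  {North, South}: total = 1521.5
  {North, West}: total = 1708.1
  {South, West}: total = 1776.9
  {East, Central}: total = 2283.9
  {East, West}: total = 2341.2
  {West, Central}: total = 2764.3
Best pair: {North, East} with total 918.4.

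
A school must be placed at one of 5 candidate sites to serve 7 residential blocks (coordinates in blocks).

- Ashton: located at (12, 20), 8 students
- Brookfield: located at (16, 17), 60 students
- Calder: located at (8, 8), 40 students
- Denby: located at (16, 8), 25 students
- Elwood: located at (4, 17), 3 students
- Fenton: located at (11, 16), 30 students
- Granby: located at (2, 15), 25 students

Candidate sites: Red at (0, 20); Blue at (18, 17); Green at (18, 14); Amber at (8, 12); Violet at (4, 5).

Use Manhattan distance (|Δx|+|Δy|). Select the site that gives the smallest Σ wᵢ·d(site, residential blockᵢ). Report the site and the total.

Amber, total 1798 blocks

Total weighted distance at each candidate:
  Red (0, 20): total = 3382
  Blue (18, 17): total = 1959
  Green (18, 14): total = 1982
  Amber (8, 12): total = 1798
  Violet (4, 5): total = 3155
Minimum is at Amber with total 1798 blocks.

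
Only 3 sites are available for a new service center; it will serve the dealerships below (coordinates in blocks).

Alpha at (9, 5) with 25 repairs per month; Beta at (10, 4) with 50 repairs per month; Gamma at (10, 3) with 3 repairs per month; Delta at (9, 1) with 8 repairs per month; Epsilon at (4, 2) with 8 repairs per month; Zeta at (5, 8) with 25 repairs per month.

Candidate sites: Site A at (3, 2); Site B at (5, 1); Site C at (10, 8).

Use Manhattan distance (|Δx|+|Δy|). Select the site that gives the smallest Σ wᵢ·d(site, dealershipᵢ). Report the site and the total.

Site C, total 600 blocks

Total weighted distance at each candidate:
  Site A (3, 2): total = 963
  Site B (5, 1): total = 844
  Site C (10, 8): total = 600
Minimum is at Site C with total 600 blocks.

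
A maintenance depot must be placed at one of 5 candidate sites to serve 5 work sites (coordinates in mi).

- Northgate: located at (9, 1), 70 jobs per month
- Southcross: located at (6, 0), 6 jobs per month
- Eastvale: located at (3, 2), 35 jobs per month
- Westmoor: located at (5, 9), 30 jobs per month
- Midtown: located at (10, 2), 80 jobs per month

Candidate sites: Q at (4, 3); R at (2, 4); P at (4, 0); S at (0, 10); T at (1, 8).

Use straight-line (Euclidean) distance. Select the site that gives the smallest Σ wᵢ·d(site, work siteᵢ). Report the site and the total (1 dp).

Total weighted distance at each candidate:
  Q (4, 3): total = 1117.2
  R (2, 4): total = 1479.9
  P (4, 0): total = 1224.8
  S (0, 10): total = 2437.4
  T (1, 8): total = 2011.1
Minimum is at Q with total 1117.2 mi.

Q, total 1117.2 mi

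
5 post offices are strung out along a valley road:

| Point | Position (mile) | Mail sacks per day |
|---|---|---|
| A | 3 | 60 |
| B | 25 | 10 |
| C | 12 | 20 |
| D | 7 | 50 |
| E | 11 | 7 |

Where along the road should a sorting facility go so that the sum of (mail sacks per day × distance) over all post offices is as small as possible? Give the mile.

x = 7

For a sum of weighted absolute distances on a line, the optimum is the weighted median (not the mean). Total weight W = 147; half-weight = 73.5.
Sort by position and accumulate weight:
  mile 3 (A, w=60) → cum 60
  mile 7 (D, w=50) → cum 110  ≥ 73.5 → median here
  mile 11 (E, w=7) → cum 117
  mile 12 (C, w=20) → cum 137
  mile 25 (B, w=10) → cum 147
Optimal location: mile 7.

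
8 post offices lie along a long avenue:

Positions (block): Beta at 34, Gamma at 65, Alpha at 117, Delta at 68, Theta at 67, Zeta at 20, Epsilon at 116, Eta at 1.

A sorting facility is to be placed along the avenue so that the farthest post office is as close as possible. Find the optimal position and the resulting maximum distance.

The 1-center on a line is the midpoint of the two extreme points: leftmost at 1, rightmost at 117.
Optimal location = (1 + 117)/2 = 59; maximum distance = (117 − 1)/2 = 58.

location 59, max distance 58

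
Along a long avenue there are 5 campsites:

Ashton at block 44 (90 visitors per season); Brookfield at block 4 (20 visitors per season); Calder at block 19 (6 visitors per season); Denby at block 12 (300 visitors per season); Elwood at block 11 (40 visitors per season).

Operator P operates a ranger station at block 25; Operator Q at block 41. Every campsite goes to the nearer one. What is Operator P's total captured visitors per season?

The indifferent point is the midpoint (25+41)/2 = 33; campsites left of it (closer to Operator P at 25) go to Operator P, those right go to Operator Q.
  Brookfield at 4 (w=20) → Operator P
  Elwood at 11 (w=40) → Operator P
  Denby at 12 (w=300) → Operator P
  Calder at 19 (w=6) → Operator P
  Ashton at 44 (w=90) → Operator Q
Operator P captures 366; Operator Q captures 90.

366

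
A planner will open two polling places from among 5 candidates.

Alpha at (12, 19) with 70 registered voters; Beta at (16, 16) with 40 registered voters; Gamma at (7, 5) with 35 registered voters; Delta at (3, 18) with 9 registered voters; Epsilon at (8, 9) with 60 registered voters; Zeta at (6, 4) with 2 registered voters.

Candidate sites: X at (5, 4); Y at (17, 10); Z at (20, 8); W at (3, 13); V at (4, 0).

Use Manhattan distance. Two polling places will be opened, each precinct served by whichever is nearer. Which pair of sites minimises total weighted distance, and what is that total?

{X, Y}, total 1991

Evaluate every pair (each demand assigned to the nearer of the two):
  {X, Y}: total = 1991
  {Y, W}: total = 2289
  {X, W}: total = 2322
  {Y, V}: total = 2323
  {X, Z}: total = 2541
  {Z, W}: total = 2559
  {W, V}: total = 2567
  {Y, Z}: total = 2617
  {Z, V}: total = 3053
  {X, V}: total = 3191
Best pair: {X, Y} with total 1991.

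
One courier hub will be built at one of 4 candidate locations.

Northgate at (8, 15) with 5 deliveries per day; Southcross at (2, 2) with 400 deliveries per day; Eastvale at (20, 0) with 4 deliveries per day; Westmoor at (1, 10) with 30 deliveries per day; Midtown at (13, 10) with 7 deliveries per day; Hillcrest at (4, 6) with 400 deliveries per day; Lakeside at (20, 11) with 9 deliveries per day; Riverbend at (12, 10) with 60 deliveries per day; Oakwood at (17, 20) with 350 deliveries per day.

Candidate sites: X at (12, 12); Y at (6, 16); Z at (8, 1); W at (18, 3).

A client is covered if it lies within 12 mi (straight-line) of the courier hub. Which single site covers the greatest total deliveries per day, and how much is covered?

Coverage radius r = 12 mi; a point is covered iff (Δx)²+(Δy)² ≤ 12² = 144.
  X (12, 12): covers {Northgate, Westmoor, Midtown, Hillcrest, Lakeside, Riverbend, Oakwood} → 861
  Y (6, 16): covers {Northgate, Westmoor, Midtown, Hillcrest, Riverbend, Oakwood} → 852
  Z (8, 1): covers {Southcross, Westmoor, Midtown, Hillcrest, Riverbend} → 897
  W (18, 3): covers {Eastvale, Midtown, Lakeside, Riverbend} → 80
Maximum coverage at Z: 897 deliveries per day.

Z, covering 897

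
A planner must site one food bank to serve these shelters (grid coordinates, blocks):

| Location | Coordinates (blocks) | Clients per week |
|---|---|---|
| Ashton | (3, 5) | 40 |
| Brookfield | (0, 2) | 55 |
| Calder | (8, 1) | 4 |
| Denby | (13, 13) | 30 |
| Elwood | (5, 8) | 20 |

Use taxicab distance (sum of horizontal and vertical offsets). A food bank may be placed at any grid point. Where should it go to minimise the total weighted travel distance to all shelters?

Manhattan distance separates: Σwᵢ(|x−xᵢ|+|y−yᵢ|) = Σwᵢ|x−xᵢ| + Σwᵢ|y−yᵢ|, so x and y are optimised independently as 1-D weighted medians.
Total weight W = 149; half = 74.5.
x-coordinate, sorted with cumulative weight:
  x=0 (Brookfield, w=55) cum 55
  x=3 (Ashton, w=40) cum 95  ← median
  x=5 (Elwood, w=20) cum 115
  x=8 (Calder, w=4) cum 119
  x=13 (Denby, w=30) cum 149
⇒ x* = 3
y-coordinate, sorted with cumulative weight:
  y=1 (Calder, w=4) cum 4
  y=2 (Brookfield, w=55) cum 59
  y=5 (Ashton, w=40) cum 99  ← median
  y=8 (Elwood, w=20) cum 119
  y=13 (Denby, w=30) cum 149
⇒ y* = 5

(3, 5)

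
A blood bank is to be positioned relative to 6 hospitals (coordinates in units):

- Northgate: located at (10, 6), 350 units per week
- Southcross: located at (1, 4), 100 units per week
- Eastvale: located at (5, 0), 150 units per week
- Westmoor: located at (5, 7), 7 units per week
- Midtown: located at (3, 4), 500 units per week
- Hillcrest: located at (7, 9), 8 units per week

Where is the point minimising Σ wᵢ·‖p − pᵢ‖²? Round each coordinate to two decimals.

The minimiser of Σwᵢ‖p−pᵢ‖² is the weighted centroid p* = (Σwᵢpᵢ)/(Σwᵢ).
Σwᵢ = 1115.
Σwᵢxᵢ = 350·10 + 100·1 + 150·5 + 7·5 + 500·3 + 8·7 = 5941.
Σwᵢyᵢ = 350·6 + 100·4 + 150·0 + 7·7 + 500·4 + 8·9 = 4621.
x* = 5941/1115 = 5.33, y* = 4621/1115 = 4.14.

(5.33, 4.14)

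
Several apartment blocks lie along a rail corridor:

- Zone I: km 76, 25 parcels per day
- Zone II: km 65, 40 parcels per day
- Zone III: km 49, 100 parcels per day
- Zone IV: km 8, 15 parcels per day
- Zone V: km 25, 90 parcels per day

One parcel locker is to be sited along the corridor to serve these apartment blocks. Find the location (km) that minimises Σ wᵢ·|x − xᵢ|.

x = 49

For a sum of weighted absolute distances on a line, the optimum is the weighted median (not the mean). Total weight W = 270; half-weight = 135.
Sort by position and accumulate weight:
  km 8 (Zone IV, w=15) → cum 15
  km 25 (Zone V, w=90) → cum 105
  km 49 (Zone III, w=100) → cum 205  ≥ 135 → median here
  km 65 (Zone II, w=40) → cum 245
  km 76 (Zone I, w=25) → cum 270
Optimal location: km 49.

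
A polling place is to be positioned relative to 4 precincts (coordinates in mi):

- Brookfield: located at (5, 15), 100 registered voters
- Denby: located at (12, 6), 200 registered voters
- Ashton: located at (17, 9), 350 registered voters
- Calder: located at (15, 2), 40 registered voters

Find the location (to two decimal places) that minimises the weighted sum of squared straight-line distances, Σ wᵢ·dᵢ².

The minimiser of Σwᵢ‖p−pᵢ‖² is the weighted centroid p* = (Σwᵢpᵢ)/(Σwᵢ).
Σwᵢ = 690.
Σwᵢxᵢ = 100·5 + 200·12 + 350·17 + 40·15 = 9450.
Σwᵢyᵢ = 100·15 + 200·6 + 350·9 + 40·2 = 5930.
x* = 9450/690 = 13.70, y* = 5930/690 = 8.59.

(13.70, 8.59)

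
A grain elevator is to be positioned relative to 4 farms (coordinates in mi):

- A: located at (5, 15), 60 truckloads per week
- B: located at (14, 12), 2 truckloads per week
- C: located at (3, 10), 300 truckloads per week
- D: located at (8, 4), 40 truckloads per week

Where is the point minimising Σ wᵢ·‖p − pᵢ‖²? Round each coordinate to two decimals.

The minimiser of Σwᵢ‖p−pᵢ‖² is the weighted centroid p* = (Σwᵢpᵢ)/(Σwᵢ).
Σwᵢ = 402.
Σwᵢxᵢ = 60·5 + 2·14 + 300·3 + 40·8 = 1548.
Σwᵢyᵢ = 60·15 + 2·12 + 300·10 + 40·4 = 4084.
x* = 1548/402 = 3.85, y* = 4084/402 = 10.16.

(3.85, 10.16)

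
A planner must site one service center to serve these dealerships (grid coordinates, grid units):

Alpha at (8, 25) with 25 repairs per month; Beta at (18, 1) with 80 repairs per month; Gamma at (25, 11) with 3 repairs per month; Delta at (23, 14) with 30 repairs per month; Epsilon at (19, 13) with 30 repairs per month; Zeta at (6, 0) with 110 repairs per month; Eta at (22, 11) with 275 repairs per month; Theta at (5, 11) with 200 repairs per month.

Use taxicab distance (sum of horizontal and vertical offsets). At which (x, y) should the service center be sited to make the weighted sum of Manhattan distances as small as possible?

(18, 11)

Manhattan distance separates: Σwᵢ(|x−xᵢ|+|y−yᵢ|) = Σwᵢ|x−xᵢ| + Σwᵢ|y−yᵢ|, so x and y are optimised independently as 1-D weighted medians.
Total weight W = 753; half = 376.5.
x-coordinate, sorted with cumulative weight:
  x=5 (Theta, w=200) cum 200
  x=6 (Zeta, w=110) cum 310
  x=8 (Alpha, w=25) cum 335
  x=18 (Beta, w=80) cum 415  ← median
  x=19 (Epsilon, w=30) cum 445
  x=22 (Eta, w=275) cum 720
  x=23 (Delta, w=30) cum 750
  x=25 (Gamma, w=3) cum 753
⇒ x* = 18
y-coordinate, sorted with cumulative weight:
  y=0 (Zeta, w=110) cum 110
  y=1 (Beta, w=80) cum 190
  y=11 (Gamma, w=3) cum 193
  y=11 (Eta, w=275) cum 468  ← median
  y=11 (Theta, w=200) cum 668
  y=13 (Epsilon, w=30) cum 698
  y=14 (Delta, w=30) cum 728
  y=25 (Alpha, w=25) cum 753
⇒ y* = 11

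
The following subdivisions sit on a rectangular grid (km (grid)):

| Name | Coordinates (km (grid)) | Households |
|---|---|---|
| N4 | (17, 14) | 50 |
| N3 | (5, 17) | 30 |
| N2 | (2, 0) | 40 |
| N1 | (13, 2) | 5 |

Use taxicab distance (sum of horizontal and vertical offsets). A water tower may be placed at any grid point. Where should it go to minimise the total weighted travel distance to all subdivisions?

(5, 14)

Manhattan distance separates: Σwᵢ(|x−xᵢ|+|y−yᵢ|) = Σwᵢ|x−xᵢ| + Σwᵢ|y−yᵢ|, so x and y are optimised independently as 1-D weighted medians.
Total weight W = 125; half = 62.5.
x-coordinate, sorted with cumulative weight:
  x=2 (N2, w=40) cum 40
  x=5 (N3, w=30) cum 70  ← median
  x=13 (N1, w=5) cum 75
  x=17 (N4, w=50) cum 125
⇒ x* = 5
y-coordinate, sorted with cumulative weight:
  y=0 (N2, w=40) cum 40
  y=2 (N1, w=5) cum 45
  y=14 (N4, w=50) cum 95  ← median
  y=17 (N3, w=30) cum 125
⇒ y* = 14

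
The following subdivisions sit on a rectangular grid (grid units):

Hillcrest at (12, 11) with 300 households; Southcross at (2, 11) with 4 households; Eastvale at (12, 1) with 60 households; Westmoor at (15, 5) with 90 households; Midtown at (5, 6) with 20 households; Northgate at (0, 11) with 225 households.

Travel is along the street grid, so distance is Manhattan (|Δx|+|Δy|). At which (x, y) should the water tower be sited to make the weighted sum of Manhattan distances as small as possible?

Manhattan distance separates: Σwᵢ(|x−xᵢ|+|y−yᵢ|) = Σwᵢ|x−xᵢ| + Σwᵢ|y−yᵢ|, so x and y are optimised independently as 1-D weighted medians.
Total weight W = 699; half = 349.5.
x-coordinate, sorted with cumulative weight:
  x=0 (Northgate, w=225) cum 225
  x=2 (Southcross, w=4) cum 229
  x=5 (Midtown, w=20) cum 249
  x=12 (Hillcrest, w=300) cum 549  ← median
  x=12 (Eastvale, w=60) cum 609
  x=15 (Westmoor, w=90) cum 699
⇒ x* = 12
y-coordinate, sorted with cumulative weight:
  y=1 (Eastvale, w=60) cum 60
  y=5 (Westmoor, w=90) cum 150
  y=6 (Midtown, w=20) cum 170
  y=11 (Hillcrest, w=300) cum 470  ← median
  y=11 (Southcross, w=4) cum 474
  y=11 (Northgate, w=225) cum 699
⇒ y* = 11

(12, 11)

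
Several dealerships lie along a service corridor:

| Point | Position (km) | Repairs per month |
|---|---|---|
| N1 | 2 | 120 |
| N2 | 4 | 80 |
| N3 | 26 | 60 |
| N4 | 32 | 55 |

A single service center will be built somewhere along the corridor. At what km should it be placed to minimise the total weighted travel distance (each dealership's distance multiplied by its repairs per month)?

For a sum of weighted absolute distances on a line, the optimum is the weighted median (not the mean). Total weight W = 315; half-weight = 157.5.
Sort by position and accumulate weight:
  km 2 (N1, w=120) → cum 120
  km 4 (N2, w=80) → cum 200  ≥ 157.5 → median here
  km 26 (N3, w=60) → cum 260
  km 32 (N4, w=55) → cum 315
Optimal location: km 4.

x = 4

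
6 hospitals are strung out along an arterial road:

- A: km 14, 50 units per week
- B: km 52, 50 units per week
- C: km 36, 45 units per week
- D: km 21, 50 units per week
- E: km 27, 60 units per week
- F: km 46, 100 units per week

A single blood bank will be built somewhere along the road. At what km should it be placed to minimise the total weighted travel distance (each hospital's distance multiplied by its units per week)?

For a sum of weighted absolute distances on a line, the optimum is the weighted median (not the mean). Total weight W = 355; half-weight = 177.5.
Sort by position and accumulate weight:
  km 14 (A, w=50) → cum 50
  km 21 (D, w=50) → cum 100
  km 27 (E, w=60) → cum 160
  km 36 (C, w=45) → cum 205  ≥ 177.5 → median here
  km 46 (F, w=100) → cum 305
  km 52 (B, w=50) → cum 355
Optimal location: km 36.

x = 36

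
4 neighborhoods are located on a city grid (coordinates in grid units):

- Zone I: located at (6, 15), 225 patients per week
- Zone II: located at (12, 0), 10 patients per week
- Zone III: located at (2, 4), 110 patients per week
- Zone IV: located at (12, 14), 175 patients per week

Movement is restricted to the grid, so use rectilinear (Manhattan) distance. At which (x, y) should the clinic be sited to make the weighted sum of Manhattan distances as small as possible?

(6, 14)

Manhattan distance separates: Σwᵢ(|x−xᵢ|+|y−yᵢ|) = Σwᵢ|x−xᵢ| + Σwᵢ|y−yᵢ|, so x and y are optimised independently as 1-D weighted medians.
Total weight W = 520; half = 260.
x-coordinate, sorted with cumulative weight:
  x=2 (Zone III, w=110) cum 110
  x=6 (Zone I, w=225) cum 335  ← median
  x=12 (Zone II, w=10) cum 345
  x=12 (Zone IV, w=175) cum 520
⇒ x* = 6
y-coordinate, sorted with cumulative weight:
  y=0 (Zone II, w=10) cum 10
  y=4 (Zone III, w=110) cum 120
  y=14 (Zone IV, w=175) cum 295  ← median
  y=15 (Zone I, w=225) cum 520
⇒ y* = 14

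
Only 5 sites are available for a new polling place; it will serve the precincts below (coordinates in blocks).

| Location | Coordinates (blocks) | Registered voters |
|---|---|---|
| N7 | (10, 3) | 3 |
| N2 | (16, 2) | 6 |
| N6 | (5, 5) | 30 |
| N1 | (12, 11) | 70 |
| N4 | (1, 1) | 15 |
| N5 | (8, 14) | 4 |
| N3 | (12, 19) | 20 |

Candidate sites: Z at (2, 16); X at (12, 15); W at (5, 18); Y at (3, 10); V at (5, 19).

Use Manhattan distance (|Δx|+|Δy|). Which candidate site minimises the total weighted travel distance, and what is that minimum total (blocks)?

Total weighted distance at each candidate:
  Z (2, 16): total = 2233
  X (12, 15): total = 1409
  W (5, 18): total = 2095
  Y (3, 10): total = 1639
  V (5, 19): total = 2203
Minimum is at X with total 1409 blocks.

X, total 1409 blocks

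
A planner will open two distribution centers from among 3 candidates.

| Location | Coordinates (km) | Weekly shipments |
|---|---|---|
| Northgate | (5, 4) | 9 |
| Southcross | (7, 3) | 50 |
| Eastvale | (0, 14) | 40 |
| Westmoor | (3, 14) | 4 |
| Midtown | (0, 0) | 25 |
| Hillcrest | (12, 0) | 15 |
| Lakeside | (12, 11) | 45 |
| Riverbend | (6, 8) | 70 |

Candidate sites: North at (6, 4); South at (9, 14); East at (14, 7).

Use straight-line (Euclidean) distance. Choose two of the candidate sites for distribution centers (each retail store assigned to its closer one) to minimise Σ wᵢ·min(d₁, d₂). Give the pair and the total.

{North, South}, total 1223.1

Evaluate every pair (each demand assigned to the nearer of the two):
  {North, South}: total = 1223.1
  {North, East}: total = 1357.6
  {South, East}: total = 2033.5
Best pair: {North, South} with total 1223.1.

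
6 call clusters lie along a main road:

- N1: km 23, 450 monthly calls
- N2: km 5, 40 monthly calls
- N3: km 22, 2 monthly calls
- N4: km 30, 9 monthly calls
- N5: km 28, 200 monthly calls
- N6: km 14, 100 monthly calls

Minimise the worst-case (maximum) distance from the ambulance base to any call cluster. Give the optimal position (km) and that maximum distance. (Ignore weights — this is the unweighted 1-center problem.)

The 1-center on a line is the midpoint of the two extreme points: leftmost at 5, rightmost at 30.
Optimal location = (5 + 30)/2 = 17.5; maximum distance = (30 − 5)/2 = 12.5.

location 17.5, max distance 12.5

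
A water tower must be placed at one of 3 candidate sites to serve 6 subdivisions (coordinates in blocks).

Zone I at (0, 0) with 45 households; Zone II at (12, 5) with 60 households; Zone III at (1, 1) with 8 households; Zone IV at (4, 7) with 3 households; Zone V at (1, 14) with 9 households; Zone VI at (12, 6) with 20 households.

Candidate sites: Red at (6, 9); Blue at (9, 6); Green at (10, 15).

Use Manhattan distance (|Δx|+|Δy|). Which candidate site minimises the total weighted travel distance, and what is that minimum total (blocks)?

Blue, total 1241 blocks

Total weighted distance at each candidate:
  Red (6, 9): total = 1661
  Blue (9, 6): total = 1241
  Green (10, 15): total = 2381
Minimum is at Blue with total 1241 blocks.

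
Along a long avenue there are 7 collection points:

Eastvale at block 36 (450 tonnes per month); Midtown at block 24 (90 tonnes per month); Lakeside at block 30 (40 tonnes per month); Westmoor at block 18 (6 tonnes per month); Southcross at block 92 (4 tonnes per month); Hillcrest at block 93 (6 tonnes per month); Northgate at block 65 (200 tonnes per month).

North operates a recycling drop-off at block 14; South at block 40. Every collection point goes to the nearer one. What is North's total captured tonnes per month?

96

The indifferent point is the midpoint (14+40)/2 = 27; collection points left of it (closer to North at 14) go to North, those right go to South.
  Westmoor at 18 (w=6) → North
  Midtown at 24 (w=90) → North
  Lakeside at 30 (w=40) → South
  Eastvale at 36 (w=450) → South
  Northgate at 65 (w=200) → South
  Southcross at 92 (w=4) → South
  Hillcrest at 93 (w=6) → South
North captures 96; South captures 700.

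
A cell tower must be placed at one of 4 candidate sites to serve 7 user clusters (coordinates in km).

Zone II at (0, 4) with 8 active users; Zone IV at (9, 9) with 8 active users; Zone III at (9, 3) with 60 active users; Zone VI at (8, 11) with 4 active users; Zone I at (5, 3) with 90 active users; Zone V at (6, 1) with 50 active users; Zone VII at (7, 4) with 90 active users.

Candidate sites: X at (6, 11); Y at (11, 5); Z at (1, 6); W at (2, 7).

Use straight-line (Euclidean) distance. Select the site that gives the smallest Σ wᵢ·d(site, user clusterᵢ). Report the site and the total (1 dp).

Y, total 1581.1 km

Total weighted distance at each candidate:
  X (6, 11): total = 2485.2
  Y (11, 5): total = 1581.1
  Z (1, 6): total = 2006.1
  W (2, 7): total = 1935.0
Minimum is at Y with total 1581.1 km.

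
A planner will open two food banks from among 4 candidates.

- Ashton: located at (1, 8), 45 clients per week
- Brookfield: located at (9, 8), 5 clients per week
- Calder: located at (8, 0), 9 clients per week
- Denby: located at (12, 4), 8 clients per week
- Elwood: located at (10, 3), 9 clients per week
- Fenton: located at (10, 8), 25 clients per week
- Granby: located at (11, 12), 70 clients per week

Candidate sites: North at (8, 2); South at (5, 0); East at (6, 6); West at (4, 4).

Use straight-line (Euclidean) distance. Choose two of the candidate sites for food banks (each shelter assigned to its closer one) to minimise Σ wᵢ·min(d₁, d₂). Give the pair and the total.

{North, East}, total 992.8

Evaluate every pair (each demand assigned to the nearer of the two):
  {North, East}: total = 992.8
  {South, East}: total = 1041.5
  {East, West}: total = 1048.1
  {North, West}: total = 1218.3
  {South, West}: total = 1324.9
  {North, South}: total = 1395.7
Best pair: {North, East} with total 992.8.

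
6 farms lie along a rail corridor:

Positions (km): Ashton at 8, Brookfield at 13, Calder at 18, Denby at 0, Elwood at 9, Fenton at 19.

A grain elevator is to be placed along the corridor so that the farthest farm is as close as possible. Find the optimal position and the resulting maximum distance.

The 1-center on a line is the midpoint of the two extreme points: leftmost at 0, rightmost at 19.
Optimal location = (0 + 19)/2 = 9.5; maximum distance = (19 − 0)/2 = 9.5.

location 9.5, max distance 9.5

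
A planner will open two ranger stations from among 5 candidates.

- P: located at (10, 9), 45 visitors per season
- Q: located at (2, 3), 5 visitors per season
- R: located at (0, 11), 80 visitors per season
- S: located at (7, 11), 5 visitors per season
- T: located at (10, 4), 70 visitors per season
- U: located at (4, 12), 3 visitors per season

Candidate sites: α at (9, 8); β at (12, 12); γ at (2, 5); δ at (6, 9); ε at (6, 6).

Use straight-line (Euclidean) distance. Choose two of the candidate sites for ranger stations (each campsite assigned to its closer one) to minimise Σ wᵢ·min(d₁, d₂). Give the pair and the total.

{α, γ}, total 905.5

Evaluate every pair (each demand assigned to the nearer of the two):
  {α, γ}: total = 905.5
  {α, δ}: total = 916.3
  {α, ε}: total = 1039.1
  {δ, ε}: total = 1046.0
  {γ, ε}: total = 1098.5
  {γ, δ}: total = 1166.2
  {β, ε}: total = 1169.6
  {β, δ}: total = 1174.5
  {α, β}: total = 1191.5
  {β, γ}: total = 1289.9
Best pair: {α, γ} with total 905.5.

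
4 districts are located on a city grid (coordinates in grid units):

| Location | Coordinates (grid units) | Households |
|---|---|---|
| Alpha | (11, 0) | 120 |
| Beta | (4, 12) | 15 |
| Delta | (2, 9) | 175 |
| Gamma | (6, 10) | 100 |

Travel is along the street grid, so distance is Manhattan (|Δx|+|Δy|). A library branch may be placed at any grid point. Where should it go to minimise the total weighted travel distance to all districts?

(6, 9)

Manhattan distance separates: Σwᵢ(|x−xᵢ|+|y−yᵢ|) = Σwᵢ|x−xᵢ| + Σwᵢ|y−yᵢ|, so x and y are optimised independently as 1-D weighted medians.
Total weight W = 410; half = 205.
x-coordinate, sorted with cumulative weight:
  x=2 (Delta, w=175) cum 175
  x=4 (Beta, w=15) cum 190
  x=6 (Gamma, w=100) cum 290  ← median
  x=11 (Alpha, w=120) cum 410
⇒ x* = 6
y-coordinate, sorted with cumulative weight:
  y=0 (Alpha, w=120) cum 120
  y=9 (Delta, w=175) cum 295  ← median
  y=10 (Gamma, w=100) cum 395
  y=12 (Beta, w=15) cum 410
⇒ y* = 9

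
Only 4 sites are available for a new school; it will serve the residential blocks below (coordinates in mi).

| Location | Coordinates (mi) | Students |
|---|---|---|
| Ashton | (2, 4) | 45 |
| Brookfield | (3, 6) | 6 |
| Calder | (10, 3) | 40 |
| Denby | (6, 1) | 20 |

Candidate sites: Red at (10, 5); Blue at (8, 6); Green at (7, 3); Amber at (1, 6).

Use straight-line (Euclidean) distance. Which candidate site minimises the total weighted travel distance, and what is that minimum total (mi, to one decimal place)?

Green, total 424.2 mi

Total weighted distance at each candidate:
  Red (10, 5): total = 598.4
  Blue (8, 6): total = 566.5
  Green (7, 3): total = 424.2
  Amber (1, 6): total = 633.5
Minimum is at Green with total 424.2 mi.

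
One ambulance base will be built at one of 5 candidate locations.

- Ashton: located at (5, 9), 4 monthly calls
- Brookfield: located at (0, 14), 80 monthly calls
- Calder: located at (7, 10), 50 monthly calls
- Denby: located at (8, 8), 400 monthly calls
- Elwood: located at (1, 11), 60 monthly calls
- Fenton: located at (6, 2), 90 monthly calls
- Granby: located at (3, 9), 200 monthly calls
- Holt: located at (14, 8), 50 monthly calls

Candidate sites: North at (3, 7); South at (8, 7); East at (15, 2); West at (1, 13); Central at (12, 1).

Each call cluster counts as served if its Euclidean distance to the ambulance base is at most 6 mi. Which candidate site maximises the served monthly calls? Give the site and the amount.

North, covering 804

Coverage radius r = 6 mi; a point is covered iff (Δx)²+(Δy)² ≤ 6² = 36.
  North (3, 7): covers {Ashton, Calder, Denby, Elwood, Fenton, Granby} → 804
  South (8, 7): covers {Ashton, Calder, Denby, Fenton, Granby} → 744
  East (15, 2): covers {none} → 0
  West (1, 13): covers {Ashton, Brookfield, Elwood, Granby} → 344
  Central (12, 1): covers {none} → 0
Maximum coverage at North: 804 monthly calls.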